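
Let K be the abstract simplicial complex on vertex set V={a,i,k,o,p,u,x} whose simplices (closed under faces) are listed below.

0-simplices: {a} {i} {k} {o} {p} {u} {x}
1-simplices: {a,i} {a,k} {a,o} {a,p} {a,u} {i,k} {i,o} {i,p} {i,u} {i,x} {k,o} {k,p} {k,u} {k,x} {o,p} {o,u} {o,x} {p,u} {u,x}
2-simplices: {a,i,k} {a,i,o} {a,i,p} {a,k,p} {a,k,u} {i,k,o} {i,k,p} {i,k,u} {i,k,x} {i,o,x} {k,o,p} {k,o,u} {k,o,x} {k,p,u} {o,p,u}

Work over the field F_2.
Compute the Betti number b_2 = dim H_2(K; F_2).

n_0=7 n_1=19 n_2=15  [Z2]
∂1: piv[ai,ak,ao,ap,au,ix] rk=6  ker:ik,io,ip,iu,ko,kp,ku,kx,op,ou,ox,pu,ux
∂2: piv[aik,aio,aip,akp,aku,iko,iku,ikx,iox,kop,kou,kpu] rk=12  ker:ikp,kox,opu
b_2=(15−12)−0=3

b_2=3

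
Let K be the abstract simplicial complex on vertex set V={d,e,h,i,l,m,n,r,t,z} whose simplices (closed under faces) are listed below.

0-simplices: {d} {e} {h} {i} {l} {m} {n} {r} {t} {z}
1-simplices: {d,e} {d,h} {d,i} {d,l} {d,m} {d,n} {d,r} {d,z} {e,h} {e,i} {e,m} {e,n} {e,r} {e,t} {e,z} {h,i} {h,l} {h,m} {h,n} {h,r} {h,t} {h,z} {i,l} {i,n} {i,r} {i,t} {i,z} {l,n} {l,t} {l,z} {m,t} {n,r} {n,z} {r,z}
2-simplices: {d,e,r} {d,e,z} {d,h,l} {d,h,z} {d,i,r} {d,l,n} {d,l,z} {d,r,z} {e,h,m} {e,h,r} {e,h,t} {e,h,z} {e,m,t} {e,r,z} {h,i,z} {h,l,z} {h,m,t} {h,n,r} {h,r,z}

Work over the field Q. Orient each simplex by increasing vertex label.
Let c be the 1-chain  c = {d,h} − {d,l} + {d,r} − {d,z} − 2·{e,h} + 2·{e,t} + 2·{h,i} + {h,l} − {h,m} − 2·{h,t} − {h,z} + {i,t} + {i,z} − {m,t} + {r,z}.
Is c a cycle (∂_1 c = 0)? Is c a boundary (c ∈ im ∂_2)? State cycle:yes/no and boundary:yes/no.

n_0=10 n_1=34 n_2=19  [Q]
∂1: piv[de,dh,di,dl,dm,dn,dr,dz,et] rk=9  ker:eh,ei,em,en,er,ez,hi,hl,hm,hn,hr,ht,hz,il,in,ir,it,iz,ln,lt,lz,mt,nr,nz,rz
∂2: piv[der,dez,dhl,dhz,dir,dln,dlz,drz,ehm,ehr,eht,ehz,emt,hiz,hnr] rk=15  ker:erz,hlz,hmt,hrz
∂1c = 0
c vs im∂2: residual ≠ 0 ⇒ not boundary

cycle:yes boundary:no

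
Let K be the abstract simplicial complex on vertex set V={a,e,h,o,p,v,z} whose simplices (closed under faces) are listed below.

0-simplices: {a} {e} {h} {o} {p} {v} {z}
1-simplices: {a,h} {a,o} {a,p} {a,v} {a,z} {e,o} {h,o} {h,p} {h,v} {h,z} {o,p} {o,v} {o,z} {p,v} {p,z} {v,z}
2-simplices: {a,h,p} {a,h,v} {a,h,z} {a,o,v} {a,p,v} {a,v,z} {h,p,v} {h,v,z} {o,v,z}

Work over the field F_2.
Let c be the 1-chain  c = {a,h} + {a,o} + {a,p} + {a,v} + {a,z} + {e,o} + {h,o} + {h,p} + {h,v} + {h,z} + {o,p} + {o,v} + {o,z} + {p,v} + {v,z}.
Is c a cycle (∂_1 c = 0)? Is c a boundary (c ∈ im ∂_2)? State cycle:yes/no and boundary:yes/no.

n_0=7 n_1=16 n_2=9  [Z2]
∂1: piv[ah,ao,ap,av,az,eo] rk=6  ker:ho,hp,hv,hz,op,ov,oz,pv,pz,vz
∂2: piv[ahp,ahv,ahz,aov,apv,avz,ovz] rk=7  ker:hpv,hvz
∂1c = {a} + {e} + {h} + {v}

cycle:no boundary:no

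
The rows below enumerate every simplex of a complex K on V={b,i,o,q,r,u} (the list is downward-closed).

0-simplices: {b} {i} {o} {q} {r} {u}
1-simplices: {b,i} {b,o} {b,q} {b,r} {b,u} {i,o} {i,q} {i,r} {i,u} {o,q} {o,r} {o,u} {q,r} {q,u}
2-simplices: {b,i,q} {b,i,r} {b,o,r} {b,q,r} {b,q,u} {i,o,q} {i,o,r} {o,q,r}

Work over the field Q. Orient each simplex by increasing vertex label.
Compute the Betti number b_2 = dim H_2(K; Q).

b_2=1

n_0=6 n_1=14 n_2=8  [Q]
∂1: piv[bi,bo,bq,br,bu] rk=5  ker:io,iq,ir,iu,oq,or,ou,qr,qu
∂2: piv[biq,bir,bor,bqr,bqu,ioq,ior] rk=7  ker:oqr
b_2=(8−7)−0=1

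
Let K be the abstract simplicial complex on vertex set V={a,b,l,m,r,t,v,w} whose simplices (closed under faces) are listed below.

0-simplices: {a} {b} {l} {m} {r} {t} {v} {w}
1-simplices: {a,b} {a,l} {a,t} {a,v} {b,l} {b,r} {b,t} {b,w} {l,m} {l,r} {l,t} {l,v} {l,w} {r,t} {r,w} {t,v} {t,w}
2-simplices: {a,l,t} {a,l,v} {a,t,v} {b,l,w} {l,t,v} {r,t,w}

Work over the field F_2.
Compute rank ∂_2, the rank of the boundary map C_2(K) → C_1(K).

rank∂_2=5

n_0=8 n_1=17 n_2=6  [Z2]
∂1: piv[ab,al,at,av,br,bw,lm] rk=7  ker:bl,bt,lr,lt,lv,lw,rt,rw,tv,tw
∂2: piv[alt,alv,atv,blw,rtw] rk=5  ker:ltv
rk∂_2=5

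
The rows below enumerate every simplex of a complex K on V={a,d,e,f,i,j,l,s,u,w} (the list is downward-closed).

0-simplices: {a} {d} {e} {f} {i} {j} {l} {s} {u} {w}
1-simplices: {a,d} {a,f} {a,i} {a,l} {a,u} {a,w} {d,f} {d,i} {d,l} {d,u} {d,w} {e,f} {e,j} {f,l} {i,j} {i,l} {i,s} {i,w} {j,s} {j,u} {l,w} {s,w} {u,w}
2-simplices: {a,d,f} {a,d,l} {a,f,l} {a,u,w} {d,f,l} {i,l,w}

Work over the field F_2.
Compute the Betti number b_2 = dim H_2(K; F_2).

b_2=1

n_0=10 n_1=23 n_2=6  [Z2]
∂1: piv[ad,af,ai,al,au,aw,ef,ej,is] rk=9  ker:df,di,dl,du,dw,fl,ij,il,iw,js,ju,lw,sw,uw
∂2: piv[adf,adl,afl,auw,ilw] rk=5  ker:dfl
b_2=(6−5)−0=1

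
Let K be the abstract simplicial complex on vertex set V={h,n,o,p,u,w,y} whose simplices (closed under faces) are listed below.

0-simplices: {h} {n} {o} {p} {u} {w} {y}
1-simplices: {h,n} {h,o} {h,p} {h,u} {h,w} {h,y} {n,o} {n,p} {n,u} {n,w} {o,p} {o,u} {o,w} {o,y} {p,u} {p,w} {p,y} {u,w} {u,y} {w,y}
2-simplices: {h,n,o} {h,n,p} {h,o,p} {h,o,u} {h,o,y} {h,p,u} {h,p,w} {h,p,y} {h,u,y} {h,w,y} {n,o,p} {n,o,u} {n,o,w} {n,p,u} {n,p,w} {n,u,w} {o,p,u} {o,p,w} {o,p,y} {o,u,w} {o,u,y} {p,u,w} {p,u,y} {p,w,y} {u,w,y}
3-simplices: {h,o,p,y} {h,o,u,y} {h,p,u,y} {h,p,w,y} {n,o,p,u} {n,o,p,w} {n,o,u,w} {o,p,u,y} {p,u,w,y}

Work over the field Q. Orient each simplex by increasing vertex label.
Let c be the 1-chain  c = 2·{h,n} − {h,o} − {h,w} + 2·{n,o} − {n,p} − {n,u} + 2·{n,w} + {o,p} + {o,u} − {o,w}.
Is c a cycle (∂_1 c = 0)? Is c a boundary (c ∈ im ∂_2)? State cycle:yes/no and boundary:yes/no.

cycle:yes boundary:yes

n_0=7 n_1=20 n_2=25 n_3=9  [Q]
∂1: piv[hn,ho,hp,hu,hw,hy] rk=6  ker:no,np,nu,nw,op,ou,ow,oy,pu,pw,py,uw,uy,wy
∂2: piv[hno,hnp,hop,hou,hoy,hpu,hpw,hpy,huy,hwy,nou,now,npw,nuw] rk=14  ker:nop,npu,opu,opw,opy,ouw,ouy,puw,puy,pwy,uwy
∂3: piv[hopy,houy,hpuy,hpwy,nopu,nopw,nouw,opuy,puwy] rk=9
∂1c = 0
c vs im∂2: reduces to 0 ⇒ boundary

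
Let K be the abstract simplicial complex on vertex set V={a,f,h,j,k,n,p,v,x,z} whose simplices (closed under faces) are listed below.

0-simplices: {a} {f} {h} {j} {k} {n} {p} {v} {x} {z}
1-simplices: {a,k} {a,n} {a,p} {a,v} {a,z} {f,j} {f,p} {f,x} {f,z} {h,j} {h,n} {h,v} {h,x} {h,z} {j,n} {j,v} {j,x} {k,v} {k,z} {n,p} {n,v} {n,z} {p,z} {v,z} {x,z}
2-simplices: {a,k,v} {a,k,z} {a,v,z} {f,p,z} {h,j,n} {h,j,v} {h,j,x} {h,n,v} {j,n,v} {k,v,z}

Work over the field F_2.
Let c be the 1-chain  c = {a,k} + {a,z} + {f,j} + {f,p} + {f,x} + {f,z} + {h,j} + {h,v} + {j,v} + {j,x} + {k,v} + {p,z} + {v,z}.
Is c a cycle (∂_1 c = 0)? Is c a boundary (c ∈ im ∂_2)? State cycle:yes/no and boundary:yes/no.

cycle:yes boundary:no

n_0=10 n_1=25 n_2=10  [Z2]
∂1: piv[ak,an,ap,av,az,fj,fp,fx,hj] rk=9  ker:fz,hn,hv,hx,hz,jn,jv,jx,kv,kz,np,nv,nz,pz,vz,xz
∂2: piv[akv,akz,avz,fpz,hjn,hjv,hjx,hnv] rk=8  ker:jnv,kvz
∂1c = 0
c vs im∂2: residual ≠ 0 ⇒ not boundary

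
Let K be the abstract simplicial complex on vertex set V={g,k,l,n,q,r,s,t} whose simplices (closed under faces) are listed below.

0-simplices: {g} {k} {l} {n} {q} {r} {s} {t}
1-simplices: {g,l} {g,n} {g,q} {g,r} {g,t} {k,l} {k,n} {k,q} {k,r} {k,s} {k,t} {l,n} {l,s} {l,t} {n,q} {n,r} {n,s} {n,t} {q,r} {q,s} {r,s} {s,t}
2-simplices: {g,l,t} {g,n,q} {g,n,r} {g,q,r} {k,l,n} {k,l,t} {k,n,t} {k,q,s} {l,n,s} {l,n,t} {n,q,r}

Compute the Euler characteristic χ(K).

χ(K)=-3

n_0=8 n_1=22 n_2=11
χ=+8−22+11=-3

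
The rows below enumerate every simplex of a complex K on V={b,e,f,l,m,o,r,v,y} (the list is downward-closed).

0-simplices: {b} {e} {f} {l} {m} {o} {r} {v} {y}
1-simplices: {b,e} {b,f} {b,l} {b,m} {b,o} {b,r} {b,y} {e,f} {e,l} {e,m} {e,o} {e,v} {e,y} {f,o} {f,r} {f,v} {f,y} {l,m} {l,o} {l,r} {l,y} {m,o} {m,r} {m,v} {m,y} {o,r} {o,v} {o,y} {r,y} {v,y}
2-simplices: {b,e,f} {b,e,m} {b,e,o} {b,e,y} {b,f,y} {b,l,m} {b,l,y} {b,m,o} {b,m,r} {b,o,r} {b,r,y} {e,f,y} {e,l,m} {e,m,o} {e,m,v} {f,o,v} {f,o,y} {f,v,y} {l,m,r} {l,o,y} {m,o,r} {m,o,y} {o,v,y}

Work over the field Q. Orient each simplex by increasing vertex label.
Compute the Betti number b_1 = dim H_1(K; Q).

b_1=3

n_0=9 n_1=30 n_2=23  [Q]
∂1: piv[be,bf,bl,bm,bo,br,by,ev] rk=8  ker:ef,el,em,eo,ey,fo,fr,fv,fy,lm,lo,lr,ly,mo,mr,mv,my,or,ov,oy,ry,vy
∂2: piv[bef,bem,beo,bey,bfy,blm,bly,bmo,bmr,bor,bry,elm,emv,fov,foy,fvy,lmr,loy,moy] rk=19  ker:efy,emo,mor,ovy
b_1=(30−8)−19=3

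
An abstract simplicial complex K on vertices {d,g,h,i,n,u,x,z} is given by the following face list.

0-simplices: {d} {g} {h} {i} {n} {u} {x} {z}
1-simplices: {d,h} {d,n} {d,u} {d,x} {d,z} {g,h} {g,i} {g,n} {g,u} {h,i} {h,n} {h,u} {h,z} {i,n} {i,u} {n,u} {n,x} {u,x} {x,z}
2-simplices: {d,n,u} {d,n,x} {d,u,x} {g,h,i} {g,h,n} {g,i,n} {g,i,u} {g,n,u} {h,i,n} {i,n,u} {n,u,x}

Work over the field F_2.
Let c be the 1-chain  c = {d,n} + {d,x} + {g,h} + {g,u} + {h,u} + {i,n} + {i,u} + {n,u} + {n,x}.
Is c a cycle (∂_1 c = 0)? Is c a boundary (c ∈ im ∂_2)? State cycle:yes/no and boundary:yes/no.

cycle:yes boundary:no

n_0=8 n_1=19 n_2=11  [Z2]
∂1: piv[dh,dn,du,dx,dz,gh,gi] rk=7  ker:gn,gu,hi,hn,hu,hz,in,iu,nu,nx,ux,xz
∂2: piv[dnu,dnx,dux,ghi,ghn,gin,giu,gnu] rk=8  ker:hin,inu,nux
∂1c = 0
c vs im∂2: residual ≠ 0 ⇒ not boundary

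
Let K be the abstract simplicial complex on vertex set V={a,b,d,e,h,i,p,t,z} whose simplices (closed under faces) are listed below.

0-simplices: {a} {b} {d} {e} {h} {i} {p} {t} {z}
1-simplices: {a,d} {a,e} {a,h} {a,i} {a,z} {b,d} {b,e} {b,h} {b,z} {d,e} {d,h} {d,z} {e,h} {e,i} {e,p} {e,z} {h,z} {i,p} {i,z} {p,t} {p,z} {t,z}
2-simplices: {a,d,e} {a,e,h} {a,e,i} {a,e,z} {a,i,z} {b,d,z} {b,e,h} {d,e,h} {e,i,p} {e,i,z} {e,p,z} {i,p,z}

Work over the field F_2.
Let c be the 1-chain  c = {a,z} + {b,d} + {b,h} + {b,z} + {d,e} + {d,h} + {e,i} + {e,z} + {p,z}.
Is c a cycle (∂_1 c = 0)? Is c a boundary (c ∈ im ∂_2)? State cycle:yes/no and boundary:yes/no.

cycle:no boundary:no

n_0=9 n_1=22 n_2=12  [Z2]
∂1: piv[ad,ae,ah,ai,az,bd,ep,pt] rk=8  ker:be,bh,bz,de,dh,dz,eh,ei,ez,hz,ip,iz,pz,tz
∂2: piv[ade,aeh,aei,aez,aiz,bdz,beh,deh,eip,epz] rk=10  ker:eiz,ipz
∂1c = {a} + {b} + {d} + {e} + {i} + {p}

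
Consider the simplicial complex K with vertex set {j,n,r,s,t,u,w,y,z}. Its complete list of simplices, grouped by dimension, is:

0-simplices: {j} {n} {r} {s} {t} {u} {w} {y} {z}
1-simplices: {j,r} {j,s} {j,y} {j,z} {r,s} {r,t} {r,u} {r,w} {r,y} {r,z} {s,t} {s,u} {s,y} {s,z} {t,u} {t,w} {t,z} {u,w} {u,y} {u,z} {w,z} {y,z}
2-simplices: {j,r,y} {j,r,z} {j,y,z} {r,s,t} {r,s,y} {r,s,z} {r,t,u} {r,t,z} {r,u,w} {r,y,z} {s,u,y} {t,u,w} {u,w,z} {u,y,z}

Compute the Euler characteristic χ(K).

n_0=9 n_1=22 n_2=14
χ=+9−22+14=1

χ(K)=1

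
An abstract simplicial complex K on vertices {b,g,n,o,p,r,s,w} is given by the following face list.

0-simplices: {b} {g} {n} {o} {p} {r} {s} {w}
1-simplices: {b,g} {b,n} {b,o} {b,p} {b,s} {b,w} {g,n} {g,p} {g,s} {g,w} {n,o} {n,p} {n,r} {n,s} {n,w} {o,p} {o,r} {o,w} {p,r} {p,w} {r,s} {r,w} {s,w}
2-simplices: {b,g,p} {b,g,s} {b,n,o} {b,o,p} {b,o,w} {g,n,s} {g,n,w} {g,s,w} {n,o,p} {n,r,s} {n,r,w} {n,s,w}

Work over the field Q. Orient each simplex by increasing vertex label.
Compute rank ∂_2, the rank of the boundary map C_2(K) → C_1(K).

rank∂_2=11

n_0=8 n_1=23 n_2=12  [Q]
∂1: piv[bg,bn,bo,bp,bs,bw,nr] rk=7  ker:gn,gp,gs,gw,no,np,ns,nw,op,or,ow,pr,pw,rs,rw,sw
∂2: piv[bgp,bgs,bno,bop,bow,gns,gnw,gsw,nop,nrs,nrw] rk=11  ker:nsw
rk∂_2=11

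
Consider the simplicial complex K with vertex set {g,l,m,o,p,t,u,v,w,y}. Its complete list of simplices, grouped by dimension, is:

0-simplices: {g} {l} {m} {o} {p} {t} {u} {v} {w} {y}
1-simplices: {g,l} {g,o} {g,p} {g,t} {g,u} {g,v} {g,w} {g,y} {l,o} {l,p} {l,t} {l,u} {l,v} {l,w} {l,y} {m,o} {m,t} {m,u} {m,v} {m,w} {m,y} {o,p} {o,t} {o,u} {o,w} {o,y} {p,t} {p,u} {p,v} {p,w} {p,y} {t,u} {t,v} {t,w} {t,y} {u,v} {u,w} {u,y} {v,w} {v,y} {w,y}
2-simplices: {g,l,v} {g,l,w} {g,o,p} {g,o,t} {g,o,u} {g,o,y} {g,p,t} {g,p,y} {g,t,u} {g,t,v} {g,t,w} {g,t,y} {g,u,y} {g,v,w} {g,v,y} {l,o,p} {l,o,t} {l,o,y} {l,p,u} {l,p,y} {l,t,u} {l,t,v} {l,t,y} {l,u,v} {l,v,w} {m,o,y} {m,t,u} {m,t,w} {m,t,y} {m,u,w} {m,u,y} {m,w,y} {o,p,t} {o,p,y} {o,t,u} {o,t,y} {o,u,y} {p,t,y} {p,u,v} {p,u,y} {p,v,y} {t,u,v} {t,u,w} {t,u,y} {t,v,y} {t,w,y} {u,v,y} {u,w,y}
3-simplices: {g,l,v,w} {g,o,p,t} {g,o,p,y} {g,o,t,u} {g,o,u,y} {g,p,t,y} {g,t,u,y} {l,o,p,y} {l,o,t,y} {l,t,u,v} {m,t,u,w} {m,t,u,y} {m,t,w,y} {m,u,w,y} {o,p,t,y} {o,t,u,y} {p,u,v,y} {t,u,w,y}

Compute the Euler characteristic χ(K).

n_0=10 n_1=41 n_2=48 n_3=18
χ=+10−41+48−18=-1

χ(K)=-1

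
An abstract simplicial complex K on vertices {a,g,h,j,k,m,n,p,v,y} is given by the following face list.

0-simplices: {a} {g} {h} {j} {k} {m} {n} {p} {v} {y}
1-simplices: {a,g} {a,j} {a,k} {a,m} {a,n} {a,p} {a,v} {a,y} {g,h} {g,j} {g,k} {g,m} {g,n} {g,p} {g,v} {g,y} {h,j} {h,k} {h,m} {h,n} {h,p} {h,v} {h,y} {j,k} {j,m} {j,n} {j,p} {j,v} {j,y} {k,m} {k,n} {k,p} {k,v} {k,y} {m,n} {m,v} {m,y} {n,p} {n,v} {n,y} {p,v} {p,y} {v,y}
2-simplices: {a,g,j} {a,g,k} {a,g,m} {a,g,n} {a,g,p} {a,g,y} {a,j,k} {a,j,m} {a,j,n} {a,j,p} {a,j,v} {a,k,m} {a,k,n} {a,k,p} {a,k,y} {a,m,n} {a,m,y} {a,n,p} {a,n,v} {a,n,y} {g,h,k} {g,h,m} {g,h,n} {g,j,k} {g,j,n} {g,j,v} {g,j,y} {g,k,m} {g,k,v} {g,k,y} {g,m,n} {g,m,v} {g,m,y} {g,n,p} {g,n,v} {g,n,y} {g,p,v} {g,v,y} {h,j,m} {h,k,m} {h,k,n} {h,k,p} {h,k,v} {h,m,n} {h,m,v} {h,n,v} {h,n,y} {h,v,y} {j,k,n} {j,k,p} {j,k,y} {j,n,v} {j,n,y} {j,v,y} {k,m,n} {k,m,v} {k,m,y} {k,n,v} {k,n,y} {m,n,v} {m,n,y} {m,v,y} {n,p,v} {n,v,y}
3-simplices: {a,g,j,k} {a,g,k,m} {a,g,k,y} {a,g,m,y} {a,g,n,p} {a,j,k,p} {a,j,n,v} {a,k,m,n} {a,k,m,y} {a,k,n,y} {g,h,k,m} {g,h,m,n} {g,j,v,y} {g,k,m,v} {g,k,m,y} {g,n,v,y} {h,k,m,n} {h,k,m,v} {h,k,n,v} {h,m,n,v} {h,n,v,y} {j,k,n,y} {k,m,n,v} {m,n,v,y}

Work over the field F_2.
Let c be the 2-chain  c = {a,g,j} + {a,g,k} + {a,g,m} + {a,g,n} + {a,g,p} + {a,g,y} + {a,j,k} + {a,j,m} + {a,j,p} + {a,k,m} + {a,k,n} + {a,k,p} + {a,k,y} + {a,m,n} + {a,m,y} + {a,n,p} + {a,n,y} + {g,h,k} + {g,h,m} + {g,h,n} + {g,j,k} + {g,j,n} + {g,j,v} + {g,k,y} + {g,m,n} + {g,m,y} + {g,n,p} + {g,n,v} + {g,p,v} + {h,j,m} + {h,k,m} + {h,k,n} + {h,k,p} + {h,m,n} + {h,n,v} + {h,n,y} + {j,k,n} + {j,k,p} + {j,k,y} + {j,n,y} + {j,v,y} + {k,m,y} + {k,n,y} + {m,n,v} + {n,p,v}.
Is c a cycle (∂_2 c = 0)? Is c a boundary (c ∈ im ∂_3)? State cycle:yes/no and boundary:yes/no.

cycle:no boundary:no

n_0=10 n_1=43 n_2=64 n_3=24  [Z2]
∂1: piv[ag,aj,ak,am,an,ap,av,ay,gh] rk=9  ker:gj,gk,gm,gn,gp,gv,gy,hj,hk,hm,hn,hp,hv,hy,jk,jm,jn,jp,jv,jy,km,kn,kp,kv,ky,mn,mv,my,np,nv,ny,pv,py,vy
∂2: piv[agj,agk,agm,agn,agp,agy,ajk,ajm,ajn,ajp,ajv,akm,akn,akp,aky,amn,amy,anp,anv,any,ghk,ghm,ghn,gjv,gjy,gkv,gmv,gpv,gvy,hjm,hkp,hkv,hny] rk=33  ker:gjk,gjn,gkm,gky,gmn,gmy,gnp,gnv,gny,hkm,hkn,hmn,hmv,hnv,hvy,jkn,jkp,jky,jnv,jny,jvy,kmn,kmv,kmy,knv,kny,mnv,mny,mvy,npv,nvy
∂3: piv[agjk,agkm,agky,agmy,agnp,ajkp,ajnv,akmn,akmy,akny,ghkm,ghmn,gjvy,gkmv,gnvy,hkmn,hkmv,hknv,hmnv,hnvy,jkny,mnvy] rk=22  ker:gkmy,kmnv
∂2c = {a,m} + {a,n} + {g,h} + {g,p} + {g,v} + {g,y} + {h,j} + {h,n} + {h,p} + {h,v} + {h,y} + {j,k} + {j,n} + {j,y} + {k,m} + {k,p} + {k,y} + {m,v} + {m,y} + {n,p} + {v,y}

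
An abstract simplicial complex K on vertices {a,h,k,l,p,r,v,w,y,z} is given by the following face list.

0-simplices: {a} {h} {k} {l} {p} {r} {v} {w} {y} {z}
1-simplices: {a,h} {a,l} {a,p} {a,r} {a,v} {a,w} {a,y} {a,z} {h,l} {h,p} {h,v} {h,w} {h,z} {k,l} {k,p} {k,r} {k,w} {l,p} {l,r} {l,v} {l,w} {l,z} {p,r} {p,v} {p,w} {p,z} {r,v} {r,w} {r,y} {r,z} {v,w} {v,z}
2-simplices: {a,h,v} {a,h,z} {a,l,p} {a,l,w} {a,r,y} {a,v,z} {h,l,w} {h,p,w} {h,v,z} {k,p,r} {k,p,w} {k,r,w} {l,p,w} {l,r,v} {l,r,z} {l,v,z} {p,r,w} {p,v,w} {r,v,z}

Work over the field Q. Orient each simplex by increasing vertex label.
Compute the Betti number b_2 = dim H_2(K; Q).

b_2=3

n_0=10 n_1=32 n_2=19  [Q]
∂1: piv[ah,al,ap,ar,av,aw,ay,az,kl] rk=9  ker:hl,hp,hv,hw,hz,kp,kr,kw,lp,lr,lv,lw,lz,pr,pv,pw,pz,rv,rw,ry,rz,vw,vz
∂2: piv[ahv,ahz,alp,alw,ary,avz,hlw,hpw,kpr,kpw,krw,lpw,lrv,lrz,lvz,pvw] rk=16  ker:hvz,prw,rvz
b_2=(19−16)−0=3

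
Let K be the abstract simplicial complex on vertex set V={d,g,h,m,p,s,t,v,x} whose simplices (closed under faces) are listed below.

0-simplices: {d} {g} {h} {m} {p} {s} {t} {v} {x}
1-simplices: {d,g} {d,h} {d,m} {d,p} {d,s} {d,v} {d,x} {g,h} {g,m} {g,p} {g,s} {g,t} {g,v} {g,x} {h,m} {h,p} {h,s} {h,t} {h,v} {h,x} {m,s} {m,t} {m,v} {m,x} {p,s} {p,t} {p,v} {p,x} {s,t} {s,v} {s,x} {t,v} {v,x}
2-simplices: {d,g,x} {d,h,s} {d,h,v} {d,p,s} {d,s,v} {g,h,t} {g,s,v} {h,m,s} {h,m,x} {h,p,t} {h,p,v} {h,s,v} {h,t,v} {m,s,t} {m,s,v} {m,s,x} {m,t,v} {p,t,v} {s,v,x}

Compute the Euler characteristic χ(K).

n_0=9 n_1=33 n_2=19
χ=+9−33+19=-5

χ(K)=-5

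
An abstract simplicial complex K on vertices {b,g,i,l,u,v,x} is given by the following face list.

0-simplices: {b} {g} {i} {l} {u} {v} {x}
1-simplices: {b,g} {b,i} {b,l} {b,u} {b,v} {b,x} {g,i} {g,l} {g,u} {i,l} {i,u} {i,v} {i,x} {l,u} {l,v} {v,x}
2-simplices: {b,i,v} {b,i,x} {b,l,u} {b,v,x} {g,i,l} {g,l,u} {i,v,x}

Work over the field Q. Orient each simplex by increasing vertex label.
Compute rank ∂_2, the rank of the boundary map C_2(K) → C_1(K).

rank∂_2=6

n_0=7 n_1=16 n_2=7  [Q]
∂1: piv[bg,bi,bl,bu,bv,bx] rk=6  ker:gi,gl,gu,il,iu,iv,ix,lu,lv,vx
∂2: piv[biv,bix,blu,bvx,gil,glu] rk=6  ker:ivx
rk∂_2=6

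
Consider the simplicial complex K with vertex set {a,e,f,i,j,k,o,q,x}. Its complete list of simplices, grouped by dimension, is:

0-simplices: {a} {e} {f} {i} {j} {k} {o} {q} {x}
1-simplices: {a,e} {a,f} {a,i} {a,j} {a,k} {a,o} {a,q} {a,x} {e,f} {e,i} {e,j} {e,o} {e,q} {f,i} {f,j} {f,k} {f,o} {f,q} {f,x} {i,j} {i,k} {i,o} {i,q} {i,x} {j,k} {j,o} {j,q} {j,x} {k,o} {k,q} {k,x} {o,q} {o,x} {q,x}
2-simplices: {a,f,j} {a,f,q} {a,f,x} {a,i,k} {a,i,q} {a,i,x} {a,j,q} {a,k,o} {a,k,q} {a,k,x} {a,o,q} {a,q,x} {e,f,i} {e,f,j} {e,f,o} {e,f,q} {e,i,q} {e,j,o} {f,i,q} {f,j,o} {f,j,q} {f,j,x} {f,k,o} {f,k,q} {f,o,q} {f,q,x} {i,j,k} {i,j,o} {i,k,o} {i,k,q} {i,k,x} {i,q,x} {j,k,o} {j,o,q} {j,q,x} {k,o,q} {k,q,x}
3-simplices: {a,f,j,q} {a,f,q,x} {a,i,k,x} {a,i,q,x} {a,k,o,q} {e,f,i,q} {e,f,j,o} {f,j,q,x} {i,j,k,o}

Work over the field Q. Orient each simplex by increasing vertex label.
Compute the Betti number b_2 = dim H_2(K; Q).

b_2=4

n_0=9 n_1=34 n_2=37 n_3=9  [Q]
∂1: piv[ae,af,ai,aj,ak,ao,aq,ax] rk=8  ker:ef,ei,ej,eo,eq,fi,fj,fk,fo,fq,fx,ij,ik,io,iq,ix,jk,jo,jq,jx,ko,kq,kx,oq,ox,qx
∂2: piv[afj,afq,afx,aik,aiq,aix,ajq,ako,akq,akx,aoq,aqx,efi,efj,efo,efq,eiq,ejo,fjx,fko,fkq,ijk,ijo,iko] rk=24  ker:fiq,fjo,fjq,foq,fqx,ikq,ikx,iqx,jko,joq,jqx,koq,kqx
∂3: piv[afjq,afqx,aikx,aiqx,akoq,efiq,efjo,fjqx,ijko] rk=9
b_2=(37−24)−9=4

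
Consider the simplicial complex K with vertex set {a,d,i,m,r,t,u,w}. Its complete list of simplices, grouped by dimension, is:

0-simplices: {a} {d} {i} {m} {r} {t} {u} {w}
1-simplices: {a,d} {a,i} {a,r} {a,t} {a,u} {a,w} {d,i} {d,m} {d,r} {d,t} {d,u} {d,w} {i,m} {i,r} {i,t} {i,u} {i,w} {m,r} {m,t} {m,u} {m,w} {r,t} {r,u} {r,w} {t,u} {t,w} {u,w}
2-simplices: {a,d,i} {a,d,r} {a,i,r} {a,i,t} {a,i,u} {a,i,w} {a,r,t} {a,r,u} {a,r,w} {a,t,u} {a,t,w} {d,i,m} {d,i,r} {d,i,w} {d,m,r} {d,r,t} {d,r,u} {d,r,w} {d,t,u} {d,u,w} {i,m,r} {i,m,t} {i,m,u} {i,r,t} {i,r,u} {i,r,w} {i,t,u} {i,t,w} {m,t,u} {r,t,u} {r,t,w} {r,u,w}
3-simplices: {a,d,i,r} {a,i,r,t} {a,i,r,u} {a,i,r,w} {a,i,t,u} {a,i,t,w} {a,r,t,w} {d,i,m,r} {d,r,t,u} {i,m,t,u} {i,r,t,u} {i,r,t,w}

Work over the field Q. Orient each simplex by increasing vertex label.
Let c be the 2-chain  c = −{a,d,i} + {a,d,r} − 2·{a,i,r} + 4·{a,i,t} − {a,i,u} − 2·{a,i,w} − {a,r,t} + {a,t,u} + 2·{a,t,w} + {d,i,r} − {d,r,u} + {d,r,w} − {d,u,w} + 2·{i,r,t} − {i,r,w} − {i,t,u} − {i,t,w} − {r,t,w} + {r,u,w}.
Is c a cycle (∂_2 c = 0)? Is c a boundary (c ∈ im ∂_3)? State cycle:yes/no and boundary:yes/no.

cycle:yes boundary:no

n_0=8 n_1=27 n_2=32 n_3=12  [Q]
∂1: piv[ad,ai,ar,at,au,aw,dm] rk=7  ker:di,dr,dt,du,dw,im,ir,it,iu,iw,mr,mt,mu,mw,rt,ru,rw,tu,tw,uw
∂2: piv[adi,adr,air,ait,aiu,aiw,art,aru,arw,atu,atw,dim,diw,dmr,drt,dru,duw,imt,imu] rk=19  ker:dir,drw,dtu,imr,irt,iru,irw,itu,itw,mtu,rtu,rtw,ruw
∂3: piv[adir,airt,airu,airw,aitu,aitw,artw,dimr,drtu,imtu,irtu] rk=11  ker:irtw
∂2c = 0
c vs im∂3: residual ≠ 0 ⇒ not boundary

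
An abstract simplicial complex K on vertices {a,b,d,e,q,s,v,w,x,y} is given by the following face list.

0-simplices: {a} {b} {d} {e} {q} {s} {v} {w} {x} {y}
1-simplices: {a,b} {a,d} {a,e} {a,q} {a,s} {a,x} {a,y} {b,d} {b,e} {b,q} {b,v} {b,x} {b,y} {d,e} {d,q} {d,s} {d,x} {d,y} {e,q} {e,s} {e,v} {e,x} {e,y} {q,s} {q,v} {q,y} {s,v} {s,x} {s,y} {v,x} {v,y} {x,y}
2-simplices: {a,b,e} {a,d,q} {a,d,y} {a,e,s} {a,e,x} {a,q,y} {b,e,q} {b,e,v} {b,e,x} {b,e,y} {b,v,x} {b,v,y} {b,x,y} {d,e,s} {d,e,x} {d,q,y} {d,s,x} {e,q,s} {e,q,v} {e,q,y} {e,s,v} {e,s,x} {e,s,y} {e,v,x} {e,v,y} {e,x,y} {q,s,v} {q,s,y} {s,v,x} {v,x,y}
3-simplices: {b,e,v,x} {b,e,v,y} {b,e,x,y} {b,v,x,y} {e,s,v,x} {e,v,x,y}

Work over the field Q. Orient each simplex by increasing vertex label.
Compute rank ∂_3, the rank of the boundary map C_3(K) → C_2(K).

n_0=10 n_1=32 n_2=30 n_3=6  [Q]
∂1: piv[ab,ad,ae,aq,as,ax,ay,bv] rk=8  ker:bd,be,bq,bx,by,de,dq,ds,dx,dy,eq,es,ev,ex,ey,qs,qv,qy,sv,sx,sy,vx,vy,xy
∂2: piv[abe,adq,ady,aes,aex,aqy,beq,bev,bex,bey,bvx,bvy,bxy,des,dex,dsx,eqs,eqv,eqy,esv,esy] rk=21  ker:dqy,esx,evx,evy,exy,qsv,qsy,svx,vxy
∂3: piv[bevx,bevy,bexy,bvxy,esvx] rk=5  ker:evxy
rk∂_3=5

rank∂_3=5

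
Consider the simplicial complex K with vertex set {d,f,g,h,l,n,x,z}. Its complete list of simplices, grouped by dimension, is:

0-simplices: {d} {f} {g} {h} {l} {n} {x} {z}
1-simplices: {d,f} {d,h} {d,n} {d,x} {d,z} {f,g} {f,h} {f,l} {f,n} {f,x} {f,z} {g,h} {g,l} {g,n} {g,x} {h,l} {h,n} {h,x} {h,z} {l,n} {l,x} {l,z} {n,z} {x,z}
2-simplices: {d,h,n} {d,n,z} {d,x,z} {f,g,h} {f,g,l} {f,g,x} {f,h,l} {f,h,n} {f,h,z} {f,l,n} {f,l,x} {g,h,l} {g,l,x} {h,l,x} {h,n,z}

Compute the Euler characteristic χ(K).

χ(K)=-1

n_0=8 n_1=24 n_2=15
χ=+8−24+15=-1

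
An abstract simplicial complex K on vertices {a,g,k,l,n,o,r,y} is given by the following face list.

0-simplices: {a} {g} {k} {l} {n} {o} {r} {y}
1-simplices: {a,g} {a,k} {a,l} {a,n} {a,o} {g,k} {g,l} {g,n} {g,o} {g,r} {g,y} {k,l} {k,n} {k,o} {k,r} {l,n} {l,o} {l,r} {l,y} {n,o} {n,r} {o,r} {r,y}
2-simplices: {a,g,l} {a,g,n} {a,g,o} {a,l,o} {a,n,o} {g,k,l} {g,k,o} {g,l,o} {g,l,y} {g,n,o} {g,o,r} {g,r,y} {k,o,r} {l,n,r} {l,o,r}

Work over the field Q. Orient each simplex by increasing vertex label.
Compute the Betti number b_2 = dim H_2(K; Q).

n_0=8 n_1=23 n_2=15  [Q]
∂1: piv[ag,ak,al,an,ao,gr,gy] rk=7  ker:gk,gl,gn,go,kl,kn,ko,kr,ln,lo,lr,ly,no,nr,or,ry
∂2: piv[agl,agn,ago,alo,ano,gkl,gko,gly,gor,gry,kor,lnr,lor] rk=13  ker:glo,gno
b_2=(15−13)−0=2

b_2=2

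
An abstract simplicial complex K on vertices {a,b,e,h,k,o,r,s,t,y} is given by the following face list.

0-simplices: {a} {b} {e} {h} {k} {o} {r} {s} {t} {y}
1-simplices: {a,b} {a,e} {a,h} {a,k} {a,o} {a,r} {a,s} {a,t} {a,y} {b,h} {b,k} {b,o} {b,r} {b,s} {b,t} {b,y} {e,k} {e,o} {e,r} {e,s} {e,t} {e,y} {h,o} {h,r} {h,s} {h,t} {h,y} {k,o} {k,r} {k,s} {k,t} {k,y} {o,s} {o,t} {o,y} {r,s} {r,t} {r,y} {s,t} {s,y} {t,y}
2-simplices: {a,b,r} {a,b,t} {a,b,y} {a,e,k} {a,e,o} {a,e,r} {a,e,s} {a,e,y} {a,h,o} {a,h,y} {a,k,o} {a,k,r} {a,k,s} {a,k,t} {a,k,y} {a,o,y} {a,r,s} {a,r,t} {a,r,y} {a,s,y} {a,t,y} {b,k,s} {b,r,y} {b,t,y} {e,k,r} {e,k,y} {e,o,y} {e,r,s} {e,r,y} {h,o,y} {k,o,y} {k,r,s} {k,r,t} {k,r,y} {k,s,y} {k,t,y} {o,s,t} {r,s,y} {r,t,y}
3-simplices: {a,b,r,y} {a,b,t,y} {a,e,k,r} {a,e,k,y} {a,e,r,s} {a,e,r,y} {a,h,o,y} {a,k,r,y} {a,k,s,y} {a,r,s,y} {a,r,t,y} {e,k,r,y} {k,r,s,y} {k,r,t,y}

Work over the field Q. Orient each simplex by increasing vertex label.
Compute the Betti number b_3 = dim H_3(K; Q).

b_3=1

n_0=10 n_1=41 n_2=39 n_3=14  [Q]
∂1: piv[ab,ae,ah,ak,ao,ar,as,at,ay] rk=9  ker:bh,bk,bo,br,bs,bt,by,ek,eo,er,es,et,ey,ho,hr,hs,ht,hy,ko,kr,ks,kt,ky,os,ot,oy,rs,rt,ry,st,sy,ty
∂2: piv[abr,abt,aby,aek,aeo,aer,aes,aey,aho,ahy,ako,akr,aks,akt,aky,aoy,ars,art,ary,asy,aty,bks,ost] rk=23  ker:bry,bty,ekr,eky,eoy,ers,ery,hoy,koy,krs,krt,kry,ksy,kty,rsy,rty
∂3: piv[abry,abty,aekr,aeky,aers,aery,ahoy,akry,aksy,arsy,arty,krsy,krty] rk=13  ker:ekry
b_3=(14−13)−0=1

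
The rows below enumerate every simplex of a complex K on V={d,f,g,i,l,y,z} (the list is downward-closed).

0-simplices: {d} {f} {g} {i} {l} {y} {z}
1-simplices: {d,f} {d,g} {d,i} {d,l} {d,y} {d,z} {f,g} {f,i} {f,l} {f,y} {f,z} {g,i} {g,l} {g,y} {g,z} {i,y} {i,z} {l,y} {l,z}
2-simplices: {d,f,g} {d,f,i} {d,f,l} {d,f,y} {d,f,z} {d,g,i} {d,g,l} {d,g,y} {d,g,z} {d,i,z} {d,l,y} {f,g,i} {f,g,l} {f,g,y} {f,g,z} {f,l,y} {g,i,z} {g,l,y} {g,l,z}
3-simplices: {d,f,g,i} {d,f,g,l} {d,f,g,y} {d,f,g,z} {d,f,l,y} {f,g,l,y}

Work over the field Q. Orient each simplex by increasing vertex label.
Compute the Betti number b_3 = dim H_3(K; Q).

n_0=7 n_1=19 n_2=19 n_3=6  [Q]
∂1: piv[df,dg,di,dl,dy,dz] rk=6  ker:fg,fi,fl,fy,fz,gi,gl,gy,gz,iy,iz,ly,lz
∂2: piv[dfg,dfi,dfl,dfy,dfz,dgi,dgl,dgy,dgz,diz,dly,glz] rk=12  ker:fgi,fgl,fgy,fgz,fly,giz,gly
∂3: piv[dfgi,dfgl,dfgy,dfgz,dfly,fgly] rk=6
b_3=(6−6)−0=0

b_3=0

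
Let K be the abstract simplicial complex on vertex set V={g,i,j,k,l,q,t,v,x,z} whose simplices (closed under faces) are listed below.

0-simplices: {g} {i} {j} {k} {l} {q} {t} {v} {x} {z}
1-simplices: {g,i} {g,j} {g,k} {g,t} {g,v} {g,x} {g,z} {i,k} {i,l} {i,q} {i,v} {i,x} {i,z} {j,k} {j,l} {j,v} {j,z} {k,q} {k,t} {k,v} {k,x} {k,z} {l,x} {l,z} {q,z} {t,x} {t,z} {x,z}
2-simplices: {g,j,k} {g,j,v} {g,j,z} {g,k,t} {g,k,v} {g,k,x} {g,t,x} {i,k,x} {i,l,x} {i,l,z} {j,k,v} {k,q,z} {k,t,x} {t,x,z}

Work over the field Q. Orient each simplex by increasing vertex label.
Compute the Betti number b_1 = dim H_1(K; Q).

n_0=10 n_1=28 n_2=14  [Q]
∂1: piv[gi,gj,gk,gt,gv,gx,gz,il,iq] rk=9  ker:ik,iv,ix,iz,jk,jl,jv,jz,kq,kt,kv,kx,kz,lx,lz,qz,tx,tz,xz
∂2: piv[gjk,gjv,gjz,gkt,gkv,gkx,gtx,ikx,ilx,ilz,kqz,txz] rk=12  ker:jkv,ktx
b_1=(28−9)−12=7

b_1=7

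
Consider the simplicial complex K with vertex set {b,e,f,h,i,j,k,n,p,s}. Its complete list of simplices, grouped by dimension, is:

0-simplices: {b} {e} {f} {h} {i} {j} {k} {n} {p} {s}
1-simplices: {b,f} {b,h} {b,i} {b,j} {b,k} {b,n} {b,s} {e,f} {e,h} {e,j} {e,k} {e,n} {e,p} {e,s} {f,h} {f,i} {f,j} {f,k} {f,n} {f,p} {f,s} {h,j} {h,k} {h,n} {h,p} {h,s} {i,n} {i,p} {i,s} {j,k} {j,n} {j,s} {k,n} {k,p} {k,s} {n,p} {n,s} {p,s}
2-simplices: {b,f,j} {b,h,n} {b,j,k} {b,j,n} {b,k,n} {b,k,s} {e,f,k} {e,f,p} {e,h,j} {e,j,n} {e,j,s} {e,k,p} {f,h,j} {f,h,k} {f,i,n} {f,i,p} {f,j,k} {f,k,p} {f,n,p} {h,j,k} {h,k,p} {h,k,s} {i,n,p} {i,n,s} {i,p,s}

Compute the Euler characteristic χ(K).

χ(K)=-3

n_0=10 n_1=38 n_2=25
χ=+10−38+25=-3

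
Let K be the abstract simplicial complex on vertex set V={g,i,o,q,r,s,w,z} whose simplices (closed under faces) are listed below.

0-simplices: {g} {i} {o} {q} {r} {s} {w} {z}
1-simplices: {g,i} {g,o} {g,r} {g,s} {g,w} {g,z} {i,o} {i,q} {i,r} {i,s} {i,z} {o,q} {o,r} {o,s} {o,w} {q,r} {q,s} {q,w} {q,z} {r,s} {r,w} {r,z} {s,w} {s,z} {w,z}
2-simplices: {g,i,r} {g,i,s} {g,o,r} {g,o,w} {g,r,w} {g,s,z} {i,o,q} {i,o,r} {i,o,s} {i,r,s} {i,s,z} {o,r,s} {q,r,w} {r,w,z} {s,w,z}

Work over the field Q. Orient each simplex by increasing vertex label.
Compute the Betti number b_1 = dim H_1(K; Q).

n_0=8 n_1=25 n_2=15  [Q]
∂1: piv[gi,go,gr,gs,gw,gz,iq] rk=7  ker:io,ir,is,iz,oq,or,os,ow,qr,qs,qw,qz,rs,rw,rz,sw,sz,wz
∂2: piv[gir,gis,gor,gow,grw,gsz,ioq,ior,ios,irs,isz,qrw,rwz,swz] rk=14  ker:ors
b_1=(25−7)−14=4

b_1=4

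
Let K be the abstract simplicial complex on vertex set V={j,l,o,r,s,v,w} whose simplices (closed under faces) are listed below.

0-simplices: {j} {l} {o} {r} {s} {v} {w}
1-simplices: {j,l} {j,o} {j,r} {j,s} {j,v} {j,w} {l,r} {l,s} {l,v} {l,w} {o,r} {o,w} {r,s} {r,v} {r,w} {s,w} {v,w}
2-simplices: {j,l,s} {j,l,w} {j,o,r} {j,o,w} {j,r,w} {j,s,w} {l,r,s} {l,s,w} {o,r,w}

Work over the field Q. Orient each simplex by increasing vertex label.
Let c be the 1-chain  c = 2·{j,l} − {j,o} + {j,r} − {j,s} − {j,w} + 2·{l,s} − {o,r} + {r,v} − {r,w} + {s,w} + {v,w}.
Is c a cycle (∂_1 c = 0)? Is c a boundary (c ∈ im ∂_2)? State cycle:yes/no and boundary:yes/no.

cycle:yes boundary:no

n_0=7 n_1=17 n_2=9  [Q]
∂1: piv[jl,jo,jr,js,jv,jw] rk=6  ker:lr,ls,lv,lw,or,ow,rs,rv,rw,sw,vw
∂2: piv[jls,jlw,jor,jow,jrw,jsw,lrs] rk=7  ker:lsw,orw
∂1c = 0
c vs im∂2: residual ≠ 0 ⇒ not boundary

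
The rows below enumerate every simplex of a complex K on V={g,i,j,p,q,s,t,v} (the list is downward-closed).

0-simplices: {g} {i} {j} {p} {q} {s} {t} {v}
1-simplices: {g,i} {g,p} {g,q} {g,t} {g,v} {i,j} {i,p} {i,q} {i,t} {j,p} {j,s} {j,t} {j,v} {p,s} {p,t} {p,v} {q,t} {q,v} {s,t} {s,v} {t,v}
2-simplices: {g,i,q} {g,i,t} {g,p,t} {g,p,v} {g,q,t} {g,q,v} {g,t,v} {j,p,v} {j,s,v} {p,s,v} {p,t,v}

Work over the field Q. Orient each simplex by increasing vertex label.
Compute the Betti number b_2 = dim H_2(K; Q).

n_0=8 n_1=21 n_2=11  [Q]
∂1: piv[gi,gp,gq,gt,gv,ij,js] rk=7  ker:ip,iq,it,jp,jt,jv,ps,pt,pv,qt,qv,st,sv,tv
∂2: piv[giq,git,gpt,gpv,gqt,gqv,gtv,jpv,jsv,psv] rk=10  ker:ptv
b_2=(11−10)−0=1

b_2=1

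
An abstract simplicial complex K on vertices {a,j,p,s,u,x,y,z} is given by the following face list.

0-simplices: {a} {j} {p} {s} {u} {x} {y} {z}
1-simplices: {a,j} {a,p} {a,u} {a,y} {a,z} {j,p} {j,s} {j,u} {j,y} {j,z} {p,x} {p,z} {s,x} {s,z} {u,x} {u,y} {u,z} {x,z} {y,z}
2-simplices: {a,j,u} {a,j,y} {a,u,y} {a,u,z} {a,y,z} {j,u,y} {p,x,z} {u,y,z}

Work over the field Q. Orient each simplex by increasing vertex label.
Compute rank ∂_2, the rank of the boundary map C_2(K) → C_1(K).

n_0=8 n_1=19 n_2=8  [Q]
∂1: piv[aj,ap,au,ay,az,js,px] rk=7  ker:jp,ju,jy,jz,pz,sx,sz,ux,uy,uz,xz,yz
∂2: piv[aju,ajy,auy,auz,ayz,pxz] rk=6  ker:juy,uyz
rk∂_2=6

rank∂_2=6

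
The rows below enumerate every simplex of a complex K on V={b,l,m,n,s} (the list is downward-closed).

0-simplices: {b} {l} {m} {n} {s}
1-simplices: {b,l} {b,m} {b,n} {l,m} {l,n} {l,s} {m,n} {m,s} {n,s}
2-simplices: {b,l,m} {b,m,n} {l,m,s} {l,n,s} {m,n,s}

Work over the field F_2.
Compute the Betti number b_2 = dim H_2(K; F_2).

n_0=5 n_1=9 n_2=5  [Z2]
∂1: piv[bl,bm,bn,ls] rk=4  ker:lm,ln,mn,ms,ns
∂2: piv[blm,bmn,lms,lns,mns] rk=5
b_2=(5−5)−0=0

b_2=0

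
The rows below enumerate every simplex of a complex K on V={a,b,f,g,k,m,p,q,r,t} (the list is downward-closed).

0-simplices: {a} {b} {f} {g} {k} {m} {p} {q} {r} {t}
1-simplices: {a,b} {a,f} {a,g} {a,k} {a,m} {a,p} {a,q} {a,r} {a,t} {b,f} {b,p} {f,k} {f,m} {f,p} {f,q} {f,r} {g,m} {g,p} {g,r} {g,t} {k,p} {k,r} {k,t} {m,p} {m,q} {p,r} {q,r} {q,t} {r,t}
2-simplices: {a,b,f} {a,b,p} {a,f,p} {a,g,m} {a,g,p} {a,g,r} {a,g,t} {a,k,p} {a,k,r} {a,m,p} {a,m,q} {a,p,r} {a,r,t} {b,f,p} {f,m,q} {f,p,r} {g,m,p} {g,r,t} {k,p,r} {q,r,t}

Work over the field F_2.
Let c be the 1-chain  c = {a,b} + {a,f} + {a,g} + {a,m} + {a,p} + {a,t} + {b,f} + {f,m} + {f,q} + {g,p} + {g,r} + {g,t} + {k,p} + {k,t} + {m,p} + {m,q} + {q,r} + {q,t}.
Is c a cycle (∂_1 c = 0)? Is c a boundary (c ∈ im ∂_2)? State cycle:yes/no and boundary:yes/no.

n_0=10 n_1=29 n_2=20  [Z2]
∂1: piv[ab,af,ag,ak,am,ap,aq,ar,at] rk=9  ker:bf,bp,fk,fm,fp,fq,fr,gm,gp,gr,gt,kp,kr,kt,mp,mq,pr,qr,qt,rt
∂2: piv[abf,abp,afp,agm,agp,agr,agt,akp,akr,amp,amq,apr,art,fmq,fpr,qrt] rk=16  ker:bfp,gmp,grt,kpr
∂1c = 0
c vs im∂2: residual ≠ 0 ⇒ not boundary

cycle:yes boundary:no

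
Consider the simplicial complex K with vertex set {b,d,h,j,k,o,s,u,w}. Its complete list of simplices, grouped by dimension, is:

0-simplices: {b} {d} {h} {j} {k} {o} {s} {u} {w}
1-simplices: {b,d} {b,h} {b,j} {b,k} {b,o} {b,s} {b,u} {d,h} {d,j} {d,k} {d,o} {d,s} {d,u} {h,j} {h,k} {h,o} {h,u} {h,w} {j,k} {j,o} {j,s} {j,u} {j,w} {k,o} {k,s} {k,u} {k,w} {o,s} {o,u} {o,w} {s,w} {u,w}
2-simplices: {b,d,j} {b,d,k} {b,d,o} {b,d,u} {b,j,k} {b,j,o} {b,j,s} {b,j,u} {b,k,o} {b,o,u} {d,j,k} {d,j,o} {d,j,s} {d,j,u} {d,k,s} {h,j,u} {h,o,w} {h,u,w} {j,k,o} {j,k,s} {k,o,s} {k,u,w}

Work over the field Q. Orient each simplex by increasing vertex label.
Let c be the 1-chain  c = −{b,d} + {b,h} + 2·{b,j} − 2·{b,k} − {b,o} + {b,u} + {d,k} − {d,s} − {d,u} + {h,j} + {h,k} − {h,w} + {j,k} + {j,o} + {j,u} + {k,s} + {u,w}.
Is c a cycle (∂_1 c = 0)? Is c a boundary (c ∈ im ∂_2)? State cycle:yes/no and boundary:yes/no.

n_0=9 n_1=32 n_2=22  [Q]
∂1: piv[bd,bh,bj,bk,bo,bs,bu,hw] rk=8  ker:dh,dj,dk,do,ds,du,hj,hk,ho,hu,jk,jo,js,ju,jw,ko,ks,ku,kw,os,ou,ow,sw,uw
∂2: piv[bdj,bdk,bdo,bdu,bjk,bjo,bjs,bju,bko,bou,djs,dks,hju,how,huw,kos,kuw] rk=17  ker:djk,djo,dju,jko,jks
∂1c = 0
c vs im∂2: residual ≠ 0 ⇒ not boundary

cycle:yes boundary:no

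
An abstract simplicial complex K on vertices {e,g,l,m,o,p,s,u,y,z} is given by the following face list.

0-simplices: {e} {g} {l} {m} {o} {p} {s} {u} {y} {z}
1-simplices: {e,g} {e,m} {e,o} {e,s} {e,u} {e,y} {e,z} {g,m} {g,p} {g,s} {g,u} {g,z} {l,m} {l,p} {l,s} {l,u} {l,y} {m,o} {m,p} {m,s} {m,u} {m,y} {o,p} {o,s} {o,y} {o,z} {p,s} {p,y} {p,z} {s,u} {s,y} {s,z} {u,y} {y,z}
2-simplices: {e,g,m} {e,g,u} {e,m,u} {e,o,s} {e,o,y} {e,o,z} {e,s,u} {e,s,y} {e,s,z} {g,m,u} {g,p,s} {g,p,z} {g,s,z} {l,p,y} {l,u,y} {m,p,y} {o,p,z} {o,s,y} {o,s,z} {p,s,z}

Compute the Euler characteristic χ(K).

χ(K)=-4

n_0=10 n_1=34 n_2=20
χ=+10−34+20=-4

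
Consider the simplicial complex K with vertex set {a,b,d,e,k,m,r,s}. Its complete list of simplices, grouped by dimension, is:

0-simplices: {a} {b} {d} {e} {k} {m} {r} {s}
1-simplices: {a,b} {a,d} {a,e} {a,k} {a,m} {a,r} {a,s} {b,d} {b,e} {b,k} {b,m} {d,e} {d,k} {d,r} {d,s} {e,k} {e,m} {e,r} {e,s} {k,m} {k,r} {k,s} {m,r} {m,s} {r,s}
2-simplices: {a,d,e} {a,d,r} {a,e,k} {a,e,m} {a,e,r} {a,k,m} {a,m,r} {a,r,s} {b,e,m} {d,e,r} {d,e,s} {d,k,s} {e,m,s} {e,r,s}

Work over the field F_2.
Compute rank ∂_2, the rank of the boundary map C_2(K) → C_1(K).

n_0=8 n_1=25 n_2=14  [Z2]
∂1: piv[ab,ad,ae,ak,am,ar,as] rk=7  ker:bd,be,bk,bm,de,dk,dr,ds,ek,em,er,es,km,kr,ks,mr,ms,rs
∂2: piv[ade,adr,aek,aem,aer,akm,amr,ars,bem,des,dks,ems,ers] rk=13  ker:der
rk∂_2=13

rank∂_2=13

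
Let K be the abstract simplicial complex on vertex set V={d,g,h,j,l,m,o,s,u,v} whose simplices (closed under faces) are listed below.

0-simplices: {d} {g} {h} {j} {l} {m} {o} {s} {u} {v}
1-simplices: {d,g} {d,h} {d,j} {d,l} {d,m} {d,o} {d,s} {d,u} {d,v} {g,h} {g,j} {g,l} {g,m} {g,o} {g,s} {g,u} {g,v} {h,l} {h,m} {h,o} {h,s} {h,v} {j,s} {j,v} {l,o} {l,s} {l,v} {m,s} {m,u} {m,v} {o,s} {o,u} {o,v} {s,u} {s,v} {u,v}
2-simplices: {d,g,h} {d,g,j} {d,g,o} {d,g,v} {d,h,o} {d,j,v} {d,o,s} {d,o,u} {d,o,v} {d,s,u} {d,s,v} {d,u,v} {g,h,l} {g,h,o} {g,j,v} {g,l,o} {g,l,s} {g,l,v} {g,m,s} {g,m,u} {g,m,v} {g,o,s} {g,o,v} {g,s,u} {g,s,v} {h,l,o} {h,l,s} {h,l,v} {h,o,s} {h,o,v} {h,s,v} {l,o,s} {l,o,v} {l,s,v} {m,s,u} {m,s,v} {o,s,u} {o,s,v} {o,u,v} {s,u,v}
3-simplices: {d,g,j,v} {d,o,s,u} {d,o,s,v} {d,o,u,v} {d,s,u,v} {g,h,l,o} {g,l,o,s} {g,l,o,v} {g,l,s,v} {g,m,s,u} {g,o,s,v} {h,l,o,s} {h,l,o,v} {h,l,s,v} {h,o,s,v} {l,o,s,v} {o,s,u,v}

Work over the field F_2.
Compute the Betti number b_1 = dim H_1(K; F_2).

b_1=4

n_0=10 n_1=36 n_2=40 n_3=17  [Z2]
∂1: piv[dg,dh,dj,dl,dm,do,ds,du,dv] rk=9  ker:gh,gj,gl,gm,go,gs,gu,gv,hl,hm,ho,hs,hv,js,jv,lo,ls,lv,ms,mu,mv,os,ou,ov,su,sv,uv
∂2: piv[dgh,dgj,dgo,dgv,dho,djv,dos,dou,dov,dsu,dsv,duv,ghl,glo,gls,glv,gms,gmu,gmv,gos,gsu,hls,hlv] rk=23  ker:gho,gjv,gov,gsv,hlo,hos,hov,hsv,los,lov,lsv,msu,msv,osu,osv,ouv,suv
∂3: piv[dgjv,dosu,dosv,douv,dsuv,ghlo,glos,glov,glsv,gmsu,gosv,hlos,hlov,hlsv] rk=14  ker:hosv,losv,osuv
b_1=(36−9)−23=4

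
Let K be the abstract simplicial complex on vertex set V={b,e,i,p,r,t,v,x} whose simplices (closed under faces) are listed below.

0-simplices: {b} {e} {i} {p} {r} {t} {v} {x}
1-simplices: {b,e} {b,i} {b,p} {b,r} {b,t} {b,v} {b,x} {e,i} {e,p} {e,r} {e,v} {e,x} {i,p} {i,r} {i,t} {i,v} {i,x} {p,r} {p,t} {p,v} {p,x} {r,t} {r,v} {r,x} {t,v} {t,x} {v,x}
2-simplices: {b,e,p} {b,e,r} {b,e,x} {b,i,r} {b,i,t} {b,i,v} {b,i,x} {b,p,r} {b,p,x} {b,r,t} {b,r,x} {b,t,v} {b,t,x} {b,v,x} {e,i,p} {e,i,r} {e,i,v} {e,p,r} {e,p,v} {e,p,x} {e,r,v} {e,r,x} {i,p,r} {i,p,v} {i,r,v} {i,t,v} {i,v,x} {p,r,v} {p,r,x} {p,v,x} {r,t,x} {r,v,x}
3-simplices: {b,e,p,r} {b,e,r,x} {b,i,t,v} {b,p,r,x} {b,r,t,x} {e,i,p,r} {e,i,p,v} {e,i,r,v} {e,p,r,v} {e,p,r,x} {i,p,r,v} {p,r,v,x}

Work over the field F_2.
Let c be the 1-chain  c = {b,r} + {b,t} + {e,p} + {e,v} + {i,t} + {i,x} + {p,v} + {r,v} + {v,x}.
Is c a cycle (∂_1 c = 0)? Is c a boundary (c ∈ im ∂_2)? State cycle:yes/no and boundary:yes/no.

cycle:yes boundary:yes

n_0=8 n_1=27 n_2=32 n_3=12  [Z2]
∂1: piv[be,bi,bp,br,bt,bv,bx] rk=7  ker:ei,ep,er,ev,ex,ip,ir,it,iv,ix,pr,pt,pv,px,rt,rv,rx,tv,tx,vx
∂2: piv[bep,ber,bex,bir,bit,biv,bix,bpr,bpx,brt,brx,btv,btx,bvx,eip,eir,eiv,epv,erv] rk=19  ker:epr,epx,erx,ipr,ipv,irv,itv,ivx,prv,prx,pvx,rtx,rvx
∂3: piv[bepr,berx,bitv,bprx,brtx,eipr,eipv,eirv,eprv,eprx,prvx] rk=11  ker:iprv
∂1c = 0
c vs im∂2: reduces to 0 ⇒ boundary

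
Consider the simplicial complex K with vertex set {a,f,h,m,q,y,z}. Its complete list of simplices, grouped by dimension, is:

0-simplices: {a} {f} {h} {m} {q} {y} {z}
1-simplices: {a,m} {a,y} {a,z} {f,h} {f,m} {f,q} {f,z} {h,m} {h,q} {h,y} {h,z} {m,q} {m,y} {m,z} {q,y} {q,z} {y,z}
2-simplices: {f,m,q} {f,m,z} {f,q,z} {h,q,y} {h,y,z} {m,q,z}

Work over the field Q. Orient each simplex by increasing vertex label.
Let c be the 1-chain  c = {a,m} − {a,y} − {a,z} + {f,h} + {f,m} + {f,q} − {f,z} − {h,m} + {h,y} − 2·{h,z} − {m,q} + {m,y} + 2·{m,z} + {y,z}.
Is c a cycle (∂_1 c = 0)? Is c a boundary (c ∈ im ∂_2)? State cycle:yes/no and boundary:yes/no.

n_0=7 n_1=17 n_2=6  [Q]
∂1: piv[am,ay,az,fh,fm,fq] rk=6  ker:fz,hm,hq,hy,hz,mq,my,mz,qy,qz,yz
∂2: piv[fmq,fmz,fqz,hqy,hyz] rk=5  ker:mqz
∂1c = {a} − 2·{f} + 3·{h} − {m} − {z}

cycle:no boundary:no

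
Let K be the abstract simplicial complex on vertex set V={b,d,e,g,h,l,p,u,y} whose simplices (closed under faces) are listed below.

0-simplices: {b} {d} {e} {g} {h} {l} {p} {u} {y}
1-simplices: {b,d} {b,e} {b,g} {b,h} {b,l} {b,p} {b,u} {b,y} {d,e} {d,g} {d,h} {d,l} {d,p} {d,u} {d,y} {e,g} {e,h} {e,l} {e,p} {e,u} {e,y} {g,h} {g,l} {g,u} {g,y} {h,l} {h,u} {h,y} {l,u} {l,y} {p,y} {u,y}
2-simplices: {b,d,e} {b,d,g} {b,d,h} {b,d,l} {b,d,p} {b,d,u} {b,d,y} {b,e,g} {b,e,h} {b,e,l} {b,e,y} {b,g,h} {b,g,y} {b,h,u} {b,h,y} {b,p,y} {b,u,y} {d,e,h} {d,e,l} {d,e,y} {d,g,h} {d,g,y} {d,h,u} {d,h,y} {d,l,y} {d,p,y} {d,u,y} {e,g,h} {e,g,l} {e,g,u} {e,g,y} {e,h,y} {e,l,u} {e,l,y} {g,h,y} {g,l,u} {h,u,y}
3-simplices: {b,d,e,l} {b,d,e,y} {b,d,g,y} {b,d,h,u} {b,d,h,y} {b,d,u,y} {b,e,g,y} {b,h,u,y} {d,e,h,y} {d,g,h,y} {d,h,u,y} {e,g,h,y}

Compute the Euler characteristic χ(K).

χ(K)=2

n_0=9 n_1=32 n_2=37 n_3=12
χ=+9−32+37−12=2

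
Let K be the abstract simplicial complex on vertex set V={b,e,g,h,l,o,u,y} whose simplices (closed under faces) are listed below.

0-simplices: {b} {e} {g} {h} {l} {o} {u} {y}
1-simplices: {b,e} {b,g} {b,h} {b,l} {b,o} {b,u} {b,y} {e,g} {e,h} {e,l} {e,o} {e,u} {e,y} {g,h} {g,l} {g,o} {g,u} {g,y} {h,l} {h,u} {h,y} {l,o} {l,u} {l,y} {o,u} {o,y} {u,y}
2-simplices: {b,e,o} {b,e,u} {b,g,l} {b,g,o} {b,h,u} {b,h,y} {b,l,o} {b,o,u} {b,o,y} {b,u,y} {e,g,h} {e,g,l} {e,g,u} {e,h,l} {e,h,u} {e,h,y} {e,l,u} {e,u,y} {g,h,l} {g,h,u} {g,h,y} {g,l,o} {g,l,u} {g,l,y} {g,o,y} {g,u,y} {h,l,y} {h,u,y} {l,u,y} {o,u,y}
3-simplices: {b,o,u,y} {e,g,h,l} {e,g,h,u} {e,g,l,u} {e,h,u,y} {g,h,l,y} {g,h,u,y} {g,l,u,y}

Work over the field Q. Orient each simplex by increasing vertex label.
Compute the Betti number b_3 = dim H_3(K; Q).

b_3=0

n_0=8 n_1=27 n_2=30 n_3=8  [Q]
∂1: piv[be,bg,bh,bl,bo,bu,by] rk=7  ker:eg,eh,el,eo,eu,ey,gh,gl,go,gu,gy,hl,hu,hy,lo,lu,ly,ou,oy,uy
∂2: piv[beo,beu,bgl,bgo,bhu,bhy,blo,bou,boy,buy,egh,egl,egu,ehl,ehu,ehy,elu,ghy,gly,goy] rk=20  ker:euy,ghl,ghu,glo,glu,guy,hly,huy,luy,ouy
∂3: piv[bouy,eghl,eghu,eglu,ehuy,ghly,ghuy,gluy] rk=8
b_3=(8−8)−0=0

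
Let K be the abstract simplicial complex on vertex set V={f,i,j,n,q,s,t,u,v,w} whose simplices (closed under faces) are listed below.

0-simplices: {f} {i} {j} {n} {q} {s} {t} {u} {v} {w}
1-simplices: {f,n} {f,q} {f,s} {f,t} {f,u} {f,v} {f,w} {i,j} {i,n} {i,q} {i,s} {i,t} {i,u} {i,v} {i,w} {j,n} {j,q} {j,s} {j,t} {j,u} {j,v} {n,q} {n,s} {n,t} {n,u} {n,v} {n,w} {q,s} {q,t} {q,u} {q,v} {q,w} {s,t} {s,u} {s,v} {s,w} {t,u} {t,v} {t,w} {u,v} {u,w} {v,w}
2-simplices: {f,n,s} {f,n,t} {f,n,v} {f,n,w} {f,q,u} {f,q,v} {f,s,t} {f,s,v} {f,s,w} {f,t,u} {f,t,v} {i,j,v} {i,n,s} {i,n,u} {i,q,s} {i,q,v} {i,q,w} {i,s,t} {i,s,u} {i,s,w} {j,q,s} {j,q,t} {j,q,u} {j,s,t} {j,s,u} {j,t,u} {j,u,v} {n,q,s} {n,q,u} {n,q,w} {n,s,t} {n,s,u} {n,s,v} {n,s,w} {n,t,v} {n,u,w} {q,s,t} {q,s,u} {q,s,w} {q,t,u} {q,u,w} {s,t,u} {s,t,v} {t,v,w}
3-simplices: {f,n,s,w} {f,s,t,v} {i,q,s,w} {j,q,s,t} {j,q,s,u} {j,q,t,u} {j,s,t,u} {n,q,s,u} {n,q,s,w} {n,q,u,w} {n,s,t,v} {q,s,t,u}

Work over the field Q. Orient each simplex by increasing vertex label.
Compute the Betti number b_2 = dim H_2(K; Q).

n_0=10 n_1=42 n_2=44 n_3=12  [Q]
∂1: piv[fn,fq,fs,ft,fu,fv,fw,ij,in] rk=9  ker:iq,is,it,iu,iv,iw,jn,jq,js,jt,ju,jv,nq,ns,nt,nu,nv,nw,qs,qt,qu,qv,qw,st,su,sv,sw,tu,tv,tw,uv,uw,vw
∂2: piv[fns,fnt,fnv,fnw,fqu,fqv,fst,fsv,fsw,ftu,ftv,ijv,ins,inu,iqs,iqv,iqw,ist,isu,isw,jqs,jqt,jqu,jst,jsu,jtu,juv,nqs,nuw,tvw] rk=30  ker:nqu,nqw,nst,nsu,nsv,nsw,ntv,qst,qsu,qsw,qtu,quw,stu,stv
∂3: piv[fnsw,fstv,iqsw,jqst,jqsu,jqtu,jstu,nqsu,nqsw,nquw,nstv] rk=11  ker:qstu
b_2=(44−30)−11=3

b_2=3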